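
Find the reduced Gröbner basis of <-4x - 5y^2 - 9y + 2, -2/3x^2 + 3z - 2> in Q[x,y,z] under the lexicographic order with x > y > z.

f_1 = -4x - 5y^2 - 9y + 2, LT = x.
f_2 = -2/3x^2 + 3z - 2, LT = x^2.

S(f_1,f_2): lcm = x^2. S = 5/4xy^2 + 9/4xy - 1/2x + 9/2z - 3.
  leading term xy^2: subtract (-5/16y^2)·f_1 from 5/4xy^2 + 9/4xy - 1/2x + 9/2z - 3 → 9/4xy - 1/2x - 25/16y^4 - 45/16y^3 + 5/8y^2 + 9/2z - 3
  leading term xy: subtract (-9/16y)·f_1 from 9/4xy - 1/2x - 25/16y^4 - 45/16y^3 + 5/8y^2 + 9/2z - 3 → -1/2x - 25/16y^4 - 45/8y^3 - 71/16y^2 + 9/8y + 9/2z - 3
  leading term x: subtract (1/8)·f_1 from -1/2x - 25/16y^4 - 45/8y^3 - 71/16y^2 + 9/8y + 9/2z - 3 → -25/16y^4 - 45/8y^3 - 61/16y^2 + 9/4y + 9/2z - 13/4
  leading term y^4: no divisor's leading term divides it; move -25/16y^4 to the remainder.
  leading term y^3: no divisor's leading term divides it; move -45/8y^3 to the remainder.
  leading term y^2: no divisor's leading term divides it; move -61/16y^2 to the remainder.
  leading term y: no divisor's leading term divides it; move 9/4y to the remainder.
  leading term z: no divisor's leading term divides it; move 9/2z to the remainder.
  leading term 1: no divisor's leading term divides it; move -13/4 to the remainder.
  remainder -25/16y^4 - 45/8y^3 - 61/16y^2 + 9/4y + 9/2z - 13/4 ≠ 0; add g_3 = -25/16y^4 - 45/8y^3 - 61/16y^2 + 9/4y + 9/2z - 13/4 to the basis.

S(f_1,g_3): leading monomials are coprime, so the S-polynomial reduces to 0 (Buchberger's first criterion).
S(f_2,g_3): leading monomials are coprime, so the S-polynomial reduces to 0 (Buchberger's first criterion).
Every S-polynomial of the final basis reduces to 0, so we have a Gröbner basis.
Inter-reduce: drop elements whose leading term is divisible by another's, tail-reduce, and make monic.

G = {x + 5/4y^2 + 9/4y - 1/2, y^4 + 18/5y^3 + 61/25y^2 - 36/25y - 72/25z + 52/25}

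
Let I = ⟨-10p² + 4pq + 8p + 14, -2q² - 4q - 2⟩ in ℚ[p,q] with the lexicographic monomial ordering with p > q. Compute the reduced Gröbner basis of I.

This is the nonlinear analogue of row-reducing a linear system.

f_1 = -10p² + 4pq + 8p + 14, LT = p².
f_2 = -2q² - 4q - 2, LT = q².

The S-polynomials (S(f_1,f_2)) all reduce to 0 modulo the current basis, so we have a Gröbner basis.

G = {p² - ⅖pq - ⅘p - 7/5, q² + 2q + 1}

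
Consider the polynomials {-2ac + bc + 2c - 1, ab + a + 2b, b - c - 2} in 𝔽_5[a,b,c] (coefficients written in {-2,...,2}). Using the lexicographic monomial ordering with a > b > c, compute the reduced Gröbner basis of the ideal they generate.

G = {a + c² - 2c + 2, b - c - 2, c³ + c² - c + 2}

Buchberger's algorithm terminates because the ascending chain of leading-term ideals stabilizes.

f_1 = -2ac + bc + 2c - 1, LT = ac.
f_2 = ab + a + 2b, LT = ab.
f_3 = b - c - 2, LT = b.

S(f_1,f_2): lcm = abc. S = -ac + 2b²c + 2bc - 2b.
  leading term ac: subtract (-2)·f_1 from -ac + 2b²c + 2bc - 2b → 2b²c - bc - 2b - c - 2
  leading term b²c: subtract (2bc)·f_3 from 2b²c - bc - 2b - c - 2 → 2bc² - 2bc - 2b - c - 2
  leading term bc²: subtract (2c²)·f_3 from 2bc² - 2bc - 2b - c - 2 → -2bc - 2b + 2c³ - c² - c - 2
  leading term bc: subtract (-2c)·f_3 from -2bc - 2b + 2c³ - c² - c - 2 → -2b + 2c³ + 2c² - 2
  leading term b: subtract (-2)·f_3 from -2b + 2c³ + 2c² - 2 → 2c³ + 2c² - 2c - 1
  leading term c³: no divisor's leading term divides it; move 2c³ to the remainder.
  leading term c²: no divisor's leading term divides it; move 2c² to the remainder.
  leading term c: no divisor's leading term divides it; move -2c to the remainder.
  leading term 1: no divisor's leading term divides it; move -1 to the remainder.
  remainder 2c³ + 2c² - 2c - 1 ≠ 0; add g_4 = 2c³ + 2c² - 2c - 1 to the basis.

S(f_2,f_3): lcm = ab. S = ac - 2a + 2b.
  leading term ac: subtract (2)·f_1 from ac - 2a + 2b → -2a - 2bc + 2b + c + 2
  leading term a: no divisor's leading term divides it; move -2a to the remainder.
  leading term bc: subtract (-2c)·f_3 from -2bc + 2b + c + 2 → 2b - 2c² + 2c + 2
  leading term b: subtract (2)·f_3 from 2b - 2c² + 2c + 2 → -2c² - c + 1
  leading term c²: no divisor's leading term divides it; move -2c² to the remainder.
  leading term c: no divisor's leading term divides it; move -c to the remainder.
  leading term 1: no divisor's leading term divides it; move 1 to the remainder.
  remainder -2a - 2c² - c + 1 ≠ 0; add g_5 = -2a - 2c² - c + 1 to the basis.

The other S-polynomials (S(f_1,f_3), S(f_1,g_4), S(f_2,g_4), S(f_3,g_4), S(f_1,g_5), S(f_2,g_5), S(f_3,g_5), S(g_4,g_5)) all reduce to 0 modulo the current basis, so we have a Gröbner basis.
Inter-reduce: drop elements whose leading term is divisible by another's, tail-reduce, and make monic.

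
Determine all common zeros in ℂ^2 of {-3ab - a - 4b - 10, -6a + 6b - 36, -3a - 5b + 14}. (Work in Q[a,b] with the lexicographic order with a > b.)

{(-2, 4)}

Compute a lex Gröbner basis by Buchberger's algorithm.
f_1 = -3ab - a - 4b - 10, LT = ab.
f_2 = -6a + 6b - 36, LT = a.
f_3 = -3a - 5b + 14, LT = a.

S(f_1,f_2): lcm = ab. S = 1/3a + b^2 - 14/3b + 10/3.
  reduce S modulo (f_1, f_2, f_3):
  remainder b^2 - 13/3b + 4/3 ≠ 0; add h_4 = b^2 - 13/3b + 4/3 to the basis.

S(f_1,f_3): lcm = ab. S = 1/3a - 5/3b^2 + 6b + 10/3.
  reduce S modulo (f_1, f_2, f_3, h_4):
  remainder -8/9b + 32/9 ≠ 0; add h_5 = -8/9b + 32/9 to the basis.

The other S-polynomials (S(f_2,f_3), S(f_1,h_4), S(f_2,h_4), S(f_3,h_4), S(f_1,h_5), S(f_2,h_5), S(f_3,h_5), S(h_4,h_5)) all reduce to 0 modulo the current basis, so we have a Gröbner basis.
Inter-reduce: drop elements whose leading term is divisible by another's, tail-reduce, and make monic.
Reduced Gröbner basis: {a + 2, b - 4}.

Elimination: the polynomial b - 4 lies in the elimination ideal for b, so b ∈ {4}. For each such b, the remaining basis elements (now univariate) give the rest of the solution.
  b = 4: the earlier basis element becomes a + 2 = 0, giving a = -2 — point (-2, 4).
A lex Gröbner basis triangularizes the system, enabling back-substitution.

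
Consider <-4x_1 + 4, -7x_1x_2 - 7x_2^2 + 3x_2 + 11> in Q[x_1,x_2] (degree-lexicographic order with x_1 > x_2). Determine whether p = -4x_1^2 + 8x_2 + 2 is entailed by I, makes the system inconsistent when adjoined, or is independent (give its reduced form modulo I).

First compute the reduced Gröbner basis of I by Buchberger's algorithm.
f_1 = -4x_1 + 4, LT = x_1.
f_2 = -7x_1x_2 - 7x_2^2 + 3x_2 + 11, LT = x_1x_2.

S(f_1,f_2): lcm = x_1x_2. S = -x_2^2 - 4/7x_2 + 11/7.
  reduce S modulo (f_1, f_2):
  remainder -x_2^2 - 4/7x_2 + 11/7 ≠ 0; add h_3 = -x_2^2 - 4/7x_2 + 11/7 to the basis.

The other S-polynomials (S(f_1,h_3), S(f_2,h_3)) all reduce to 0 modulo the current basis, so we have a Gröbner basis.
Inter-reduce: drop elements whose leading term is divisible by another's, tail-reduce, and make monic.
Reduced Gröbner basis: {x_2^2 + 4/7x_2 - 11/7, x_1 - 1}.
Label its elements g_1 = x_2^2 + 4/7x_2 - 11/7, g_2 = x_1 - 1.

Reduce p = -4x_1^2 + 8x_2 + 2 modulo G:
  leading term x_1^2: subtract (-4x_1)·g_2 from -4x_1^2 + 8x_2 + 2 → -4x_1 + 8x_2 + 2
  leading term x_1: subtract (-4)·g_2 from -4x_1 + 8x_2 + 2 → 8x_2 - 2
  leading term x_2: no divisor's leading term divides it; move 8x_2 to the remainder.
  leading term 1: no divisor's leading term divides it; move -2 to the remainder.
  normal form = 8x_2 - 2.
The normal form is nonzero, so p ∉ I. Since p minus its normal form lies in I, I + (p) = I + (r) where r = 8x_2 - 2; decide whether this ideal is the whole ring.
Run Buchberger on G together with r (pairs among the g_i already reduce to 0 since G is a Gröbner basis):
g_1 = x_2^2 + 4/7x_2 - 11/7, LT = x_2^2.
g_2 = x_1 - 1, LT = x_1.
r = 8x_2 - 2, LT = x_2.

S(g_1,r): lcm = x_2^2. S = 23/28x_2 - 11/7.
  reduce S modulo (g_1, g_2, r):
  remainder -153/112 ≠ 0; add m_4 = -153/112 to the basis.

The other S-polynomials (S(g_1,g_2), S(g_2,r), S(g_1,m_4), S(g_2,m_4), S(r,m_4)) all reduce to 0 modulo the current basis, so we have a Gröbner basis.
Inter-reduce: drop elements whose leading term is divisible by another's, tail-reduce, and make monic.
Reduced Gröbner basis: {1}.
The reduced Gröbner basis of I + (p) is {1}: the ideal is the whole ring, so the enlarged system has no common solution — adjoining p is inconsistent.

Adjoining -4x_1^2 + 8x_2 + 2 makes the ideal the whole ring: the system is inconsistent.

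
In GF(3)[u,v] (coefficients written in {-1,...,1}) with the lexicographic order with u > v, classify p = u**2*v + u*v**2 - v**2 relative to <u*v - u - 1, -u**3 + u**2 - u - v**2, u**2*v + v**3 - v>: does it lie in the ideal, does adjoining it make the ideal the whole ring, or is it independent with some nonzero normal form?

First compute the reduced Gröbner basis of I by Buchberger's algorithm.
f_1 = u*v - u - 1, LT = u*v.
f_2 = -u**3 + u**2 - u - v**2, LT = u**3.
f_3 = u**2*v + v**3 - v, LT = u**2*v.

S(f_1,f_2): lcm = u**3*v. S = -u**3 + u**2*v - u**2 - u*v - v**3.
  leading term u**3: subtract (1)·f_2 from -u**3 + u**2*v - u**2 - u*v - v**3 → u**2*v + u**2 - u*v + u - v**3 + v**2
  leading term u**2*v: subtract (u)·f_1 from u**2*v + u**2 - u*v + u - v**3 + v**2 → -u**2 - u*v - u - v**3 + v**2
  leading term u**2: no divisor's leading term divides it; move -u**2 to the remainder.
  leading term u*v: subtract (-1)·f_1 from -u*v - u - v**3 + v**2 → u - v**3 + v**2 - 1
  leading term u: no divisor's leading term divides it; move u to the remainder.
  leading term v**3: no divisor's leading term divides it; move -v**3 to the remainder.
  leading term v**2: no divisor's leading term divides it; move v**2 to the remainder.
  leading term 1: no divisor's leading term divides it; move -1 to the remainder.
  remainder -u**2 + u - v**3 + v**2 - 1 ≠ 0; add h_4 = -u**2 + u - v**3 + v**2 - 1 to the basis.

S(f_1,f_3): lcm = u**2*v. S = -u**2 - u - v**3 + v.
  leading term u**2: subtract (1)·h_4 from -u**2 - u - v**3 + v → u - v**2 + v + 1
  leading term u: no divisor's leading term divides it; move u to the remainder.
  leading term v**2: no divisor's leading term divides it; move -v**2 to the remainder.
  leading term v: no divisor's leading term divides it; move v to the remainder.
  leading term 1: no divisor's leading term divides it; move 1 to the remainder.
  remainder u - v**2 + v + 1 ≠ 0; add h_5 = u - v**2 + v + 1 to the basis.

S(f_2,f_3): lcm = u**3*v. S = -u**2*v - u*v**3 - u*v + v**3.
  leading term u**2*v: subtract (-u)·f_1 from -u**2*v - u*v**3 - u*v + v**3 → -u**2 - u*v**3 - u*v - u + v**3
  leading term u**2: subtract (1)·h_4 from -u**2 - u*v**3 - u*v - u + v**3 → -u*v**3 - u*v + u - v**3 - v**2 + 1
  leading term u*v**3: subtract (-v**2)·f_1 from -u*v**3 - u*v + u - v**3 - v**2 + 1 → -u*v**2 - u*v + u - v**3 + v**2 + 1
  leading term u*v**2: subtract (-v)·f_1 from -u*v**2 - u*v + u - v**3 + v**2 + 1 → u*v + u - v**3 + v**2 - v + 1
  leading term u*v: subtract (1)·f_1 from u*v + u - v**3 + v**2 - v + 1 → -u - v**3 + v**2 - v - 1
  leading term u: subtract (-1)·h_5 from -u - v**3 + v**2 - v - 1 → -v**3
  leading term v**3: no divisor's leading term divides it; move -v**3 to the remainder.
  remainder -v**3 ≠ 0; add h_6 = -v**3 to the basis.

S(f_1,h_4): lcm = u**2*v. S = -u**2 + u*v - u - v**4 + v**3 - v.
  leading term u**2: subtract (1)·h_4 from -u**2 + u*v - u - v**4 + v**3 - v → u*v + u - v**4 - v**3 - v**2 - v + 1
  leading term u*v: subtract (1)·f_1 from u*v + u - v**4 - v**3 - v**2 - v + 1 → -u - v**4 - v**3 - v**2 - v - 1
  leading term u: subtract (-1)·h_5 from -u - v**4 - v**3 - v**2 - v - 1 → -v**4 - v**3 + v**2
  leading term v**4: subtract (v)·h_6 from -v**4 - v**3 + v**2 → -v**3 + v**2
  leading term v**3: subtract (1)·h_6 from -v**3 + v**2 → v**2
  leading term v**2: no divisor's leading term divides it; move v**2 to the remainder.
  remainder v**2 ≠ 0; add h_7 = v**2 to the basis.

The other S-polynomials (S(f_2,h_4), S(f_3,h_4), S(f_1,h_5), S(f_2,h_5), S(f_3,h_5), S(h_4,h_5), S(f_1,h_6), S(f_2,h_6), S(f_3,h_6), S(h_4,h_6), S(h_5,h_6), S(f_1,h_7), S(f_2,h_7), S(f_3,h_7), S(h_4,h_7), S(h_5,h_7), S(h_6,h_7)) all reduce to 0 modulo the current basis, so we have a Gröbner basis.
Inter-reduce: drop elements whose leading term is divisible by another's, tail-reduce, and make monic.
Reduced Gröbner basis: {u + v + 1, v**2}.
Label its elements g_1 = u + v + 1, g_2 = v**2.

Reduce p = u**2*v + u*v**2 - v**2 modulo G:
  leading term u**2*v: subtract (u*v)·g_1 from u**2*v + u*v**2 - v**2 → -u*v - v**2
  leading term u*v: subtract (-v)·g_1 from -u*v - v**2 → v
  leading term v: no divisor's leading term divides it; move v to the remainder.
  normal form = v.
The normal form is nonzero, so p ∉ I. Since p minus its normal form lies in I, I + (p) = I + (r) where r = v; decide whether this ideal is the whole ring.
Run Buchberger on G together with r (pairs among the g_i already reduce to 0 since G is a Gröbner basis):
g_1 = u + v + 1, LT = u.
g_2 = v**2, LT = v**2.
r = v, LT = v.

The S-polynomials (S(g_1,g_2), S(g_1,r), S(g_2,r)) all reduce to 0 modulo the current basis, so we have a Gröbner basis.
Inter-reduce: drop elements whose leading term is divisible by another's, tail-reduce, and make monic.
Reduced Gröbner basis: {u + 1, v}.
The reduced Gröbner basis of I + (p) is {u + 1, v} ≠ {1}, a proper ideal, so the enlarged system stays consistent: p is independent of I, with normal form v.

u**2*v + u*v**2 - v**2 is independent of I; its normal form modulo I is v.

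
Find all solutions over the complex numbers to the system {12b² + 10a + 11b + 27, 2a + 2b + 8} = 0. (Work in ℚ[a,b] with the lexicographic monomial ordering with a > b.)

{(-35/12, -13/12), (-5, 1)}

Compute a lex Gröbner basis by Buchberger's algorithm.
f_1 = 10a + 12b² + 11b + 27, LT = a.
f_2 = 2a + 2b + 8, LT = a.

S(f_1,f_2): lcm = a. S = 6/5b² + 1/10b - 13/10.
  reduce S modulo (f_1, f_2):
  remainder 6/5b² + 1/10b - 13/10 ≠ 0; add h_3 = 6/5b² + 1/10b - 13/10 to the basis.

The other S-polynomials (S(f_1,h_3), S(f_2,h_3)) all reduce to 0 modulo the current basis, so we have a Gröbner basis.
Inter-reduce: drop elements whose leading term is divisible by another's, tail-reduce, and make monic.
Reduced Gröbner basis: {a + b + 4, b² + 1/12b - 13/12}.

The lex basis is triangular: the last element involves only b. Solving b² + 1/12b - 13/12 = 0 gives b ∈ {-13/12, 1}; substituting each value into the earlier elements determines the remaining variables.
  b = -13/12: the earlier basis element becomes a + 35/12 = 0, giving a = -35/12 — point (-35/12, -13/12).
  b = 1: the earlier basis element becomes a + 5 = 0, giving a = -5 — point (-5, 1).
Zero-dimensionality of the ideal guarantees finitely many solutions over ℂ.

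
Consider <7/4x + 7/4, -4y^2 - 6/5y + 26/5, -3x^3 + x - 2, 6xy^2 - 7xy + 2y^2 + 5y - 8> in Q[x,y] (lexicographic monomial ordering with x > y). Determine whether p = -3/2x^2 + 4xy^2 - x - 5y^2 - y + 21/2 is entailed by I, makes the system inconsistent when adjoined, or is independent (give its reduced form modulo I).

First compute the reduced Gröbner basis of I by Buchberger's algorithm.
f_1 = 7/4x + 7/4, LT = x.
f_2 = -4y^2 - 6/5y + 26/5, LT = y^2.
f_3 = -3x^3 + x - 2, LT = x^3.
f_4 = 6xy^2 - 7xy + 2y^2 + 5y - 8, LT = xy^2.

S(f_1,f_4): lcm = xy^2. S = 7/6xy + 2/3y^2 - 5/6y + 4/3.
  leading term xy: subtract (2/3y)·f_1 from 7/6xy + 2/3y^2 - 5/6y + 4/3 → 2/3y^2 - 2y + 4/3
  leading term y^2: subtract (-1/6)·f_2 from 2/3y^2 - 2y + 4/3 → -11/5y + 11/5
  leading term y: no divisor's leading term divides it; move -11/5y to the remainder.
  leading term 1: no divisor's leading term divides it; move 11/5 to the remainder.
  remainder -11/5y + 11/5 ≠ 0; add h_5 = -11/5y + 11/5 to the basis.

The other S-polynomials (S(f_1,f_2), S(f_1,f_3), S(f_2,f_3), S(f_2,f_4), S(f_3,f_4), S(f_1,h_5), S(f_2,h_5), S(f_3,h_5), S(f_4,h_5)) all reduce to 0 modulo the current basis, so we have a Gröbner basis.
Inter-reduce: drop elements whose leading term is divisible by another's, tail-reduce, and make monic.
Reduced Gröbner basis: {x + 1, y - 1}.
Label its elements g_1 = x + 1, g_2 = y - 1.

Reduce p = -3/2x^2 + 4xy^2 - x - 5y^2 - y + 21/2 modulo G:
  leading term x^2: subtract (-3/2x)·g_1 from -3/2x^2 + 4xy^2 - x - 5y^2 - y + 21/2 → 4xy^2 + 1/2x - 5y^2 - y + 21/2
  leading term xy^2: subtract (4y^2)·g_1 from 4xy^2 + 1/2x - 5y^2 - y + 21/2 → 1/2x - 9y^2 - y + 21/2
  leading term x: subtract (1/2)·g_1 from 1/2x - 9y^2 - y + 21/2 → -9y^2 - y + 10
  leading term y^2: subtract (-9y)·g_2 from -9y^2 - y + 10 → -10y + 10
  leading term y: subtract (-10)·g_2 from -10y + 10 → 0
  normal form = 0.
Since the normal form is 0, p ∈ I.

Ideal membership is decidable via reduction modulo a Gröbner basis.

-3/2x^2 + 4xy^2 - x - 5y^2 - y + 21/2 lies in I (it reduces to 0).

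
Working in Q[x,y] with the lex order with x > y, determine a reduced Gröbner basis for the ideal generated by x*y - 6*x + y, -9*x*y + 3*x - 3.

f_1 = x*y - 6*x + y, LT = x*y.
f_2 = -9*x*y + 3*x - 3, LT = x*y.

S(f_1,f_2): lcm = x*y. S = -17/3*x + y - 1/3.
  leading term x: no divisor's leading term divides it; move -17/3*x to the remainder.
  leading term y: no divisor's leading term divides it; move y to the remainder.
  leading term 1: no divisor's leading term divides it; move -1/3 to the remainder.
  remainder -17/3*x + y - 1/3 ≠ 0; add g_3 = -17/3*x + y - 1/3 to the basis.

S(f_1,g_3): lcm = x*y. S = -6*x + 3/17*y**2 + 16/17*y.
  leading term x: subtract (18/17)·g_3 from -6*x + 3/17*y**2 + 16/17*y → 3/17*y**2 - 2/17*y + 6/17
  leading term y**2: no divisor's leading term divides it; move 3/17*y**2 to the remainder.
  leading term y: no divisor's leading term divides it; move -2/17*y to the remainder.
  leading term 1: no divisor's leading term divides it; move 6/17 to the remainder.
  remainder 3/17*y**2 - 2/17*y + 6/17 ≠ 0; add g_4 = 3/17*y**2 - 2/17*y + 6/17 to the basis.

The other S-polynomials (S(f_2,g_3), S(f_1,g_4), S(f_2,g_4), S(g_3,g_4)) all reduce to 0 modulo the current basis, so we have a Gröbner basis.
Inter-reduce: drop elements whose leading term is divisible by another's, tail-reduce, and make monic.

G = {x - 3/17*y + 1/17, y**2 - 2/3*y + 2}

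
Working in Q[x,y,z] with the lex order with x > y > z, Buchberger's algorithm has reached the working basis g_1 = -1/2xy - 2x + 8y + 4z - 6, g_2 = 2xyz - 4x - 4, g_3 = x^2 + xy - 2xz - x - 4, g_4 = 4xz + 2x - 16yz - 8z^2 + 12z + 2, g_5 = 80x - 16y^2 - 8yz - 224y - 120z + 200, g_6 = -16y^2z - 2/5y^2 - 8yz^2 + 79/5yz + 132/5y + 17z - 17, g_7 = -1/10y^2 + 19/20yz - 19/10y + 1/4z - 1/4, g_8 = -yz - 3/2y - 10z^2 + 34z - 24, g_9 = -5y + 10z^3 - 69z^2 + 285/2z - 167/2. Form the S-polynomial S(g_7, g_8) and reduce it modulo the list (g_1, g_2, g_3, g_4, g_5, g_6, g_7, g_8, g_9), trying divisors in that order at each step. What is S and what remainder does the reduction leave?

S(g_7, g_8) = -3/2y^2 - 39/2yz^2 + 53yz - 24y - 5/2z^2 + 5/2z; remainder on division = 0.

lcm(LM(g_7), LM(g_8)) = y^2z.
S = (lcm/LT(g_7))·g_7 − (lcm/LT(g_8))·g_8 = -3/2y^2 - 39/2yz^2 + 53yz - 24y - 5/2z^2 + 5/2z.
Reduce S modulo (g_1, g_2, g_3, g_4, g_5, g_6, g_7, g_8, g_9) in that order:
  leading term y^2: subtract (15)·g_7 from -3/2y^2 - 39/2yz^2 + 53yz - 24y - 5/2z^2 + 5/2z → -39/2yz^2 + 155/4yz + 9/2y - 5/2z^2 - 5/4z + 15/4
  leading term yz^2: subtract (39/2z)·g_8 from -39/2yz^2 + 155/4yz + 9/2y - 5/2z^2 - 5/4z + 15/4 → 68yz + 9/2y + 195z^3 - 1331/2z^2 + 1867/4z + 15/4
  leading term yz: subtract (-68)·g_8 from 68yz + 9/2y + 195z^3 - 1331/2z^2 + 1867/4z + 15/4 → -195/2y + 195z^3 - 2691/2z^2 + 11115/4z - 6513/4
  leading term y: subtract (39/2)·g_9 from -195/2y + 195z^3 - 2691/2z^2 + 11115/4z - 6513/4 → 0
The remainder is 0, so this S-polynomial contributes no new basis element.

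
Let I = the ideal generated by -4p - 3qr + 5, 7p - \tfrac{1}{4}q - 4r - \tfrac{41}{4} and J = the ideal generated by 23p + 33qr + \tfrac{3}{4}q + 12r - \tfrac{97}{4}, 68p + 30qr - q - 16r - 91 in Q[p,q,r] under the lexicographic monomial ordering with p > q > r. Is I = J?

For a fixed monomial order, each ideal has a unique reduced Gröbner basis; comparing bases decides equality.
Buchberger on the first generating set:
f_1 = -4p - 3qr + 5, LT = p.
f_2 = 7p - \tfrac{1}{4}q - 4r - \tfrac{41}{4}, LT = p.

S(f_1,f_2): lcm = p. S = \tfrac{3}{4}qr + \tfrac{1}{28}q + \tfrac{4}{7}r + \tfrac{3}{14}.
  reduce S modulo (f_1, f_2):
  remainder \tfrac{3}{4}qr + \tfrac{1}{28}q + \tfrac{4}{7}r + \tfrac{3}{14} ≠ 0; add g_3 = \tfrac{3}{4}qr + \tfrac{1}{28}q + \tfrac{4}{7}r + \tfrac{3}{14} to the basis.

The other S-polynomials (S(f_1,g_3), S(f_2,g_3)) all reduce to 0 modulo the current basis, so we have a Gröbner basis.
Inter-reduce: drop elements whose leading term is divisible by another's, tail-reduce, and make monic.
Reduced Gröbner basis: {p - \tfrac{1}{28}q - \tfrac{4}{7}r - \tfrac{41}{28}, qr + \tfrac{1}{21}q + \tfrac{16}{21}r + \tfrac{2}{7}}.

Buchberger on the second generating set:
h_1 = 23p + 33qr + \tfrac{3}{4}q + 12r - \tfrac{97}{4}, LT = p.
h_2 = 68p + 30qr - q - 16r - 91, LT = p.

S(h_1,h_2): lcm = p. S = \tfrac{777}{782}qr + \tfrac{37}{782}q + \tfrac{296}{391}r + \tfrac{111}{391}.
  reduce S modulo (h_1, h_2):
  remainder \tfrac{777}{782}qr + \tfrac{37}{782}q + \tfrac{296}{391}r + \tfrac{111}{391} ≠ 0; add k_3 = \tfrac{777}{782}qr + \tfrac{37}{782}q + \tfrac{296}{391}r + \tfrac{111}{391} to the basis.

The other S-polynomials (S(h_1,k_3), S(h_2,k_3)) all reduce to 0 modulo the current basis, so we have a Gröbner basis.
Inter-reduce: drop elements whose leading term is divisible by another's, tail-reduce, and make monic.
Reduced Gröbner basis: {p - \tfrac{1}{28}q - \tfrac{4}{7}r - \tfrac{41}{28}, qr + \tfrac{1}{21}q + \tfrac{16}{21}r + \tfrac{2}{7}}.

The two bases agree; hence the ideals are identical.

Yes, the ideals are equal.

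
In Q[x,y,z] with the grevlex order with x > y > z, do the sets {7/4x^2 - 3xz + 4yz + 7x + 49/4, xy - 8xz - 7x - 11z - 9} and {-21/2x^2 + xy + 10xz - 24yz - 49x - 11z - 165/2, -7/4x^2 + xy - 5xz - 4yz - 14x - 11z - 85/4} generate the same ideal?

Yes, the ideals are equal.

Since reduced Gröbner bases are canonical representatives of ideals under a given ordering, it suffices to compute and compare them.
Buchberger on the first generating set:
f_1 = 7/4x^2 - 3xz + 4yz + 7x + 49/4, LT = x^2.
f_2 = xy - 8xz - 7x - 11z - 9, LT = xy.

S(f_1,f_2): lcm = x^2y. S = 8x^2z - 12/7xyz + 16/7y^2z + 7x^2 + 4xy + 11xz + 9x + 7y.
  leading term x^2z: subtract (32/7z)·f_1 from 8x^2z - 12/7xyz + 16/7y^2z + 7x^2 + 4xy + 11xz + 9x + 7y → -12/7xyz + 16/7y^2z + 96/7xz^2 - 128/7yz^2 + 7x^2 + 4xy - 21xz + 9x + 7y - 56z
  leading term xyz: subtract (-12/7z)·f_2 from -12/7xyz + 16/7y^2z + 96/7xz^2 - 128/7yz^2 + 7x^2 + 4xy - 21xz + 9x + 7y - 56z → 16/7y^2z - 128/7yz^2 + 7x^2 + 4xy - 33xz - 132/7z^2 + 9x + 7y - 500/7z
  leading term y^2z: no divisor's leading term divides it; move 16/7y^2z to the remainder.
  leading term yz^2: no divisor's leading term divides it; move -128/7yz^2 to the remainder.
  leading term x^2: subtract (4)·f_1 from 7x^2 + 4xy - 33xz - 132/7z^2 + 9x + 7y - 500/7z → 4xy - 21xz - 16yz - 132/7z^2 - 19x + 7y - 500/7z - 49
  leading term xy: subtract (4)·f_2 from 4xy - 21xz - 16yz - 132/7z^2 - 19x + 7y - 500/7z - 49 → 11xz - 16yz - 132/7z^2 + 9x + 7y - 192/7z - 13
  leading term xz: no divisor's leading term divides it; move 11xz to the remainder.
  leading term yz: no divisor's leading term divides it; move -16yz to the remainder.
  leading term z^2: no divisor's leading term divides it; move -132/7z^2 to the remainder.
  leading term x: no divisor's leading term divides it; move 9x to the remainder.
  leading term y: no divisor's leading term divides it; move 7y to the remainder.
  leading term z: no divisor's leading term divides it; move -192/7z to the remainder.
  leading term 1: no divisor's leading term divides it; move -13 to the remainder.
  remainder 16/7y^2z - 128/7yz^2 + 11xz - 16yz - 132/7z^2 + 9x + 7y - 192/7z - 13 ≠ 0; add g_3 = 16/7y^2z - 128/7yz^2 + 11xz - 16yz - 132/7z^2 + 9x + 7y - 192/7z - 13 to the basis.

The other S-polynomials (S(f_1,g_3), S(f_2,g_3)) all reduce to 0 modulo the current basis, so we have a Gröbner basis.
Inter-reduce: drop elements whose leading term is divisible by another's, tail-reduce, and make monic.
Reduced Gröbner basis: {y^2z - 8yz^2 + 77/16xz - 7yz - 33/4z^2 + 63/16x + 49/16y - 12z - 91/16, x^2 - 12/7xz + 16/7yz + 4x + 7, xy - 8xz - 7x - 11z - 9}.

Buchberger on the second generating set:
h_1 = -21/2x^2 + xy + 10xz - 24yz - 49x - 11z - 165/2, LT = x^2.
h_2 = -7/4x^2 + xy - 5xz - 4yz - 14x - 11z - 85/4, LT = x^2.

S(h_1,h_2): lcm = x^2. S = 10/21xy - 80/21xz - 10/3x - 110/21z - 30/7.
  leading term xy: no divisor's leading term divides it; move 10/21xy to the remainder.
  leading term xz: no divisor's leading term divides it; move -80/21xz to the remainder.
  leading term x: no divisor's leading term divides it; move -10/3x to the remainder.
  leading term z: no divisor's leading term divides it; move -110/21z to the remainder.
  leading term 1: no divisor's leading term divides it; move -30/7 to the remainder.
  remainder 10/21xy - 80/21xz - 10/3x - 110/21z - 30/7 ≠ 0; add k_3 = 10/21xy - 80/21xz - 10/3x - 110/21z - 30/7 to the basis.

S(h_1,k_3): lcm = x^2y. S = -2/21xy^2 + 8x^2z - 20/21xyz + 16/7y^2z + 7x^2 + 14/3xy + 11xz + 22/21yz + 9x + 55/7y.
  leading term xy^2: subtract (-1/5y)·k_3 from -2/21xy^2 + 8x^2z - 20/21xyz + 16/7y^2z + 7x^2 + 14/3xy + 11xz + 22/21yz + 9x + 55/7y → 8x^2z - 12/7xyz + 16/7y^2z + 7x^2 + 4xy + 11xz + 9x + 7y
  leading term x^2z: subtract (-16/21z)·h_1 from 8x^2z - 12/7xyz + 16/7y^2z + 7x^2 + 4xy + 11xz + 9x + 7y → -20/21xyz + 16/7y^2z + 160/21xz^2 - 128/7yz^2 + 7x^2 + 4xy - 79/3xz - 176/21z^2 + 9x + 7y - 440/7z
  leading term xyz: subtract (-2z)·k_3 from -20/21xyz + 16/7y^2z + 160/21xz^2 - 128/7yz^2 + 7x^2 + 4xy - 79/3xz - 176/21z^2 + 9x + 7y - 440/7z → 16/7y^2z - 128/7yz^2 + 7x^2 + 4xy - 33xz - 132/7z^2 + 9x + 7y - 500/7z
  leading term y^2z: no divisor's leading term divides it; move 16/7y^2z to the remainder.
  leading term yz^2: no divisor's leading term divides it; move -128/7yz^2 to the remainder.
  leading term x^2: subtract (-2/3)·h_1 from 7x^2 + 4xy - 33xz - 132/7z^2 + 9x + 7y - 500/7z → 14/3xy - 79/3xz - 16yz - 132/7z^2 - 71/3x + 7y - 1654/21z - 55
  leading term xy: subtract (49/5)·k_3 from 14/3xy - 79/3xz - 16yz - 132/7z^2 - 71/3x + 7y - 1654/21z - 55 → 11xz - 16yz - 132/7z^2 + 9x + 7y - 192/7z - 13
  leading term xz: no divisor's leading term divides it; move 11xz to the remainder.
  leading term yz: no divisor's leading term divides it; move -16yz to the remainder.
  leading term z^2: no divisor's leading term divides it; move -132/7z^2 to the remainder.
  leading term x: no divisor's leading term divides it; move 9x to the remainder.
  leading term y: no divisor's leading term divides it; move 7y to the remainder.
  leading term z: no divisor's leading term divides it; move -192/7z to the remainder.
  leading term 1: no divisor's leading term divides it; move -13 to the remainder.
  remainder 16/7y^2z - 128/7yz^2 + 11xz - 16yz - 132/7z^2 + 9x + 7y - 192/7z - 13 ≠ 0; add k_4 = 16/7y^2z - 128/7yz^2 + 11xz - 16yz - 132/7z^2 + 9x + 7y - 192/7z - 13 to the basis.

The other S-polynomials (S(h_2,k_3), S(h_1,k_4), S(h_2,k_4), S(k_3,k_4)) all reduce to 0 modulo the current basis, so we have a Gröbner basis.
Inter-reduce: drop elements whose leading term is divisible by another's, tail-reduce, and make monic.
Reduced Gröbner basis: {y^2z - 8yz^2 + 77/16xz - 7yz - 33/4z^2 + 63/16x + 49/16y - 12z - 91/16, x^2 - 12/7xz + 16/7yz + 4x + 7, xy - 8xz - 7x - 11z - 9}.

These coincide, so the ideals are equal.
The choice of monomial ordering does not affect the verdict — as long as both bases are computed under the same ordering, their equality decides ideal equality.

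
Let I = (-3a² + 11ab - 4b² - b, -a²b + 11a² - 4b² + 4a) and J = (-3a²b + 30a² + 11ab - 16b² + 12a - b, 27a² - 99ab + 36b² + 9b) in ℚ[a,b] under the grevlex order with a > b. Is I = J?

Since reduced Gröbner bases are canonical representatives of ideals under a given ordering, it suffices to compute and compare them.
Buchberger on the first generating set:
f_1 = -3a² + 11ab - 4b² - b, LT = a².
f_2 = -a²b + 11a² - 4b² + 4a, LT = a²b.

S(f_1,f_2): lcm = a²b. S = -11/3ab² + 4/3b³ + 11a² - 11/3b² + 4a.
  leading term ab²: no divisor's leading term divides it; move -11/3ab² to the remainder.
  leading term b³: no divisor's leading term divides it; move 4/3b³ to the remainder.
  leading term a²: subtract (-11/3)·f_1 from 11a² - 11/3b² + 4a → 121/3ab - 55/3b² + 4a - 11/3b
  leading term ab: no divisor's leading term divides it; move 121/3ab to the remainder.
  leading term b²: no divisor's leading term divides it; move -55/3b² to the remainder.
  leading term a: no divisor's leading term divides it; move 4a to the remainder.
  leading term b: no divisor's leading term divides it; move -11/3b to the remainder.
  remainder -11/3ab² + 4/3b³ + 121/3ab - 55/3b² + 4a - 11/3b ≠ 0; add g_3 = -11/3ab² + 4/3b³ + 121/3ab - 55/3b² + 4a - 11/3b to the basis.

S(f_1,g_3): lcm = a²b². S = -109/33ab³ + 4/3b⁴ + 11a²b - 5ab² + ⅓b³ + 12/11a² - ab.
  leading term ab³: subtract (109/121b)·g_3 from -109/33ab³ + 4/3b⁴ + 11a²b - 5ab² + ⅓b³ + 12/11a² - ab → 16/121b⁴ + 11a²b - 124/3ab² + 556/33b³ + 12/11a² - 557/121ab + 109/33b²
  leading term b⁴: no divisor's leading term divides it; move 16/121b⁴ to the remainder.
  leading term a²b: subtract (-11/3b)·f_1 from 11a²b - 124/3ab² + 556/33b³ + 12/11a² - 557/121ab + 109/33b² → -ab² + 24/11b³ + 12/11a² - 557/121ab - 4/11b²
  leading term ab²: subtract (3/11)·g_3 from -ab² + 24/11b³ + 12/11a² - 557/121ab - 4/11b² → 20/11b³ + 12/11a² - 1888/121ab + 51/11b² - 12/11a + b
  leading term b³: no divisor's leading term divides it; move 20/11b³ to the remainder.
  leading term a²: subtract (-4/11)·f_1 from 12/11a² - 1888/121ab + 51/11b² - 12/11a + b → -1404/121ab + 35/11b² - 12/11a + 7/11b
  leading term ab: no divisor's leading term divides it; move -1404/121ab to the remainder.
  leading term b²: no divisor's leading term divides it; move 35/11b² to the remainder.
  leading term a: no divisor's leading term divides it; move -12/11a to the remainder.
  leading term b: no divisor's leading term divides it; move 7/11b to the remainder.
  remainder 16/121b⁴ + 20/11b³ - 1404/121ab + 35/11b² - 12/11a + 7/11b ≠ 0; add g_4 = 16/121b⁴ + 20/11b³ - 1404/121ab + 35/11b² - 12/11a + 7/11b to the basis.

The other S-polynomials (S(f_2,g_3), S(f_1,g_4), S(f_2,g_4), S(g_3,g_4)) all reduce to 0 modulo the current basis, so we have a Gröbner basis.
Inter-reduce: drop elements whose leading term is divisible by another's, tail-reduce, and make monic.
Reduced Gröbner basis: {b⁴ + 55/4b³ - 351/4ab + 385/16b² - 33/4a + 77/16b, ab² - 4/11b³ - 11ab + 5b² - 12/11a + b, a² - 11/3ab + 4/3b² + ⅓b}.

Buchberger on the second generating set:
h_1 = -3a²b + 30a² + 11ab - 16b² + 12a - b, LT = a²b.
h_2 = 27a² - 99ab + 36b² + 9b, LT = a².

S(h_1,h_2): lcm = a²b. S = 11/3ab² - 4/3b³ - 10a² - 11/3ab + 5b² - 4a + ⅓b.
  leading term ab²: no divisor's leading term divides it; move 11/3ab² to the remainder.
  leading term b³: no divisor's leading term divides it; move -4/3b³ to the remainder.
  leading term a²: subtract (-10/27)·h_2 from -10a² - 11/3ab + 5b² - 4a + ⅓b → -121/3ab + 55/3b² - 4a + 11/3b
  leading term ab: no divisor's leading term divides it; move -121/3ab to the remainder.
  leading term b²: no divisor's leading term divides it; move 55/3b² to the remainder.
  leading term a: no divisor's leading term divides it; move -4a to the remainder.
  leading term b: no divisor's leading term divides it; move 11/3b to the remainder.
  remainder 11/3ab² - 4/3b³ - 121/3ab + 55/3b² - 4a + 11/3b ≠ 0; add k_3 = 11/3ab² - 4/3b³ - 121/3ab + 55/3b² - 4a + 11/3b to the basis.

S(h_1,k_3): lcm = a²b². S = 4/11ab³ + a²b - 26/3ab² + 16/3b³ + 12/11a² - 5ab + ⅓b².
  leading term ab³: subtract (12/121b)·k_3 from 4/11ab³ + a²b - 26/3ab² + 16/3b³ + 12/11a² - 5ab + ⅓b² → 16/121b⁴ + a²b - 14/3ab² + 116/33b³ + 12/11a² - 557/121ab - 1/33b²
  leading term b⁴: no divisor's leading term divides it; move 16/121b⁴ to the remainder.
  leading term a²b: subtract (-⅓)·h_1 from a²b - 14/3ab² + 116/33b³ + 12/11a² - 557/121ab - 1/33b² → -14/3ab² + 116/33b³ + 122/11a² - 340/363ab - 59/11b² + 4a - ⅓b
  leading term ab²: subtract (-14/11)·k_3 from -14/3ab² + 116/33b³ + 122/11a² - 340/363ab - 59/11b² + 4a - ⅓b → 20/11b³ + 122/11a² - 18974/363ab + 593/33b² - 12/11a + 13/3b
  leading term b³: no divisor's leading term divides it; move 20/11b³ to the remainder.
  leading term a²: subtract (122/297)·h_2 from 122/11a² - 18974/363ab + 593/33b² - 12/11a + 13/3b → -1404/121ab + 35/11b² - 12/11a + 7/11b
  leading term ab: no divisor's leading term divides it; move -1404/121ab to the remainder.
  leading term b²: no divisor's leading term divides it; move 35/11b² to the remainder.
  leading term a: no divisor's leading term divides it; move -12/11a to the remainder.
  leading term b: no divisor's leading term divides it; move 7/11b to the remainder.
  remainder 16/121b⁴ + 20/11b³ - 1404/121ab + 35/11b² - 12/11a + 7/11b ≠ 0; add k_4 = 16/121b⁴ + 20/11b³ - 1404/121ab + 35/11b² - 12/11a + 7/11b to the basis.

The other S-polynomials (S(h_2,k_3), S(h_1,k_4), S(h_2,k_4), S(k_3,k_4)) all reduce to 0 modulo the current basis, so we have a Gröbner basis.
Inter-reduce: drop elements whose leading term is divisible by another's, tail-reduce, and make monic.
Reduced Gröbner basis: {b⁴ + 55/4b³ - 351/4ab + 385/16b² - 33/4a + 77/16b, ab² - 4/11b³ - 11ab + 5b² - 12/11a + b, a² - 11/3ab + 4/3b² + ⅓b}.

The two bases agree; hence the ideals are identical.

Yes, the ideals are equal.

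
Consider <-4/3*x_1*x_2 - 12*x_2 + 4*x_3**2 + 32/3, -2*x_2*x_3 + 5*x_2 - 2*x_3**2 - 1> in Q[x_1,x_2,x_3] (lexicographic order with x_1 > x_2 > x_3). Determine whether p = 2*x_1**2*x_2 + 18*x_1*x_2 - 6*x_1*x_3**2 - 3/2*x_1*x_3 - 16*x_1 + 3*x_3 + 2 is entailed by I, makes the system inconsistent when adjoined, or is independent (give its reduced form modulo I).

First compute the reduced Gröbner basis of I by Buchberger's algorithm.
f_1 = -4/3*x_1*x_2 - 12*x_2 + 4*x_3**2 + 32/3, LT = x_1*x_2.
f_2 = -2*x_2*x_3 + 5*x_2 - 2*x_3**2 - 1, LT = x_2*x_3.

S(f_1,f_2): lcm = x_1*x_2*x_3. S = 5/2*x_1*x_2 - x_1*x_3**2 - 1/2*x_1 + 9*x_2*x_3 - 3*x_3**3 - 8*x_3.
  leading term x_1*x_2: subtract (-15/8)·f_1 from 5/2*x_1*x_2 - x_1*x_3**2 - 1/2*x_1 + 9*x_2*x_3 - 3*x_3**3 - 8*x_3 → -x_1*x_3**2 - 1/2*x_1 + 9*x_2*x_3 - 45/2*x_2 - 3*x_3**3 + 15/2*x_3**2 - 8*x_3 + 20
  leading term x_1*x_3**2: no divisor's leading term divides it; move -x_1*x_3**2 to the remainder.
  leading term x_1: no divisor's leading term divides it; move -1/2*x_1 to the remainder.
  leading term x_2*x_3: subtract (-9/2)·f_2 from 9*x_2*x_3 - 45/2*x_2 - 3*x_3**3 + 15/2*x_3**2 - 8*x_3 + 20 → -3*x_3**3 - 3/2*x_3**2 - 8*x_3 + 31/2
  leading term x_3**3: no divisor's leading term divides it; move -3*x_3**3 to the remainder.
  leading term x_3**2: no divisor's leading term divides it; move -3/2*x_3**2 to the remainder.
  leading term x_3: no divisor's leading term divides it; move -8*x_3 to the remainder.
  leading term 1: no divisor's leading term divides it; move 31/2 to the remainder.
  remainder -x_1*x_3**2 - 1/2*x_1 - 3*x_3**3 - 3/2*x_3**2 - 8*x_3 + 31/2 ≠ 0; add h_3 = -x_1*x_3**2 - 1/2*x_1 - 3*x_3**3 - 3/2*x_3**2 - 8*x_3 + 31/2 to the basis.

The other S-polynomials (S(f_1,h_3), S(f_2,h_3)) all reduce to 0 modulo the current basis, so we have a Gröbner basis.
Inter-reduce: drop elements whose leading term is divisible by another's, tail-reduce, and make monic.
Reduced Gröbner basis: {x_1*x_2 + 9*x_2 - 3*x_3**2 - 8, x_1*x_3**2 + 1/2*x_1 + 3*x_3**3 + 3/2*x_3**2 + 8*x_3 - 31/2, x_2*x_3 - 5/2*x_2 + x_3**2 + 1/2}.
Label its elements g_1 = x_1*x_2 + 9*x_2 - 3*x_3**2 - 8, g_2 = x_1*x_3**2 + 1/2*x_1 + 3*x_3**3 + 3/2*x_3**2 + 8*x_3 - 31/2, g_3 = x_2*x_3 - 5/2*x_2 + x_3**2 + 1/2.

Reduce p = 2*x_1**2*x_2 + 18*x_1*x_2 - 6*x_1*x_3**2 - 3/2*x_1*x_3 - 16*x_1 + 3*x_3 + 2 modulo G:
  leading term x_1**2*x_2: subtract (2*x_1)·g_1 from 2*x_1**2*x_2 + 18*x_1*x_2 - 6*x_1*x_3**2 - 3/2*x_1*x_3 - 16*x_1 + 3*x_3 + 2 → -3/2*x_1*x_3 + 3*x_3 + 2
  leading term x_1*x_3: no divisor's leading term divides it; move -3/2*x_1*x_3 to the remainder.
  leading term x_3: no divisor's leading term divides it; move 3*x_3 to the remainder.
  leading term 1: no divisor's leading term divides it; move 2 to the remainder.
  normal form = -3/2*x_1*x_3 + 3*x_3 + 2.
The normal form is nonzero, so p ∉ I. Since p minus its normal form lies in I, I + (p) = I + (r) where r = -3/2*x_1*x_3 + 3*x_3 + 2; decide whether this ideal is the whole ring.
Run Buchberger on G together with r (pairs among the g_i already reduce to 0 since G is a Gröbner basis):
g_1 = x_1*x_2 + 9*x_2 - 3*x_3**2 - 8, LT = x_1*x_2.
g_2 = x_1*x_3**2 + 1/2*x_1 + 3*x_3**3 + 3/2*x_3**2 + 8*x_3 - 31/2, LT = x_1*x_3**2.
g_3 = x_2*x_3 - 5/2*x_2 + x_3**2 + 1/2, LT = x_2*x_3.
r = -3/2*x_1*x_3 + 3*x_3 + 2, LT = x_1*x_3.

S(g_1,r): lcm = x_1*x_2*x_3. S = 11*x_2*x_3 + 4/3*x_2 - 3*x_3**3 - 8*x_3.
  leading term x_2*x_3: subtract (11)·g_3 from 11*x_2*x_3 + 4/3*x_2 - 3*x_3**3 - 8*x_3 → 173/6*x_2 - 3*x_3**3 - 11*x_3**2 - 8*x_3 - 11/2
  leading term x_2: no divisor's leading term divides it; move 173/6*x_2 to the remainder.
  leading term x_3**3: no divisor's leading term divides it; move -3*x_3**3 to the remainder.
  leading term x_3**2: no divisor's leading term divides it; move -11*x_3**2 to the remainder.
  leading term x_3: no divisor's leading term divides it; move -8*x_3 to the remainder.
  leading term 1: no divisor's leading term divides it; move -11/2 to the remainder.
  remainder 173/6*x_2 - 3*x_3**3 - 11*x_3**2 - 8*x_3 - 11/2 ≠ 0; add m_5 = 173/6*x_2 - 3*x_3**3 - 11*x_3**2 - 8*x_3 - 11/2 to the basis.

S(g_2,r): lcm = x_1*x_3**2. S = 1/2*x_1 + 3*x_3**3 + 7/2*x_3**2 + 28/3*x_3 - 31/2.
  leading term x_1: no divisor's leading term divides it; move 1/2*x_1 to the remainder.
  leading term x_3**3: no divisor's leading term divides it; move 3*x_3**3 to the remainder.
  leading term x_3**2: no divisor's leading term divides it; move 7/2*x_3**2 to the remainder.
  leading term x_3: no divisor's leading term divides it; move 28/3*x_3 to the remainder.
  leading term 1: no divisor's leading term divides it; move -31/2 to the remainder.
  remainder 1/2*x_1 + 3*x_3**3 + 7/2*x_3**2 + 28/3*x_3 - 31/2 ≠ 0; add m_6 = 1/2*x_1 + 3*x_3**3 + 7/2*x_3**2 + 28/3*x_3 - 31/2 to the basis.

S(g_1,m_5): lcm = x_1*x_2. S = 18/173*x_1*x_3**3 + 66/173*x_1*x_3**2 + 48/173*x_1*x_3 + 33/173*x_1 + 9*x_2 - 3*x_3**2 - 8.
  leading term x_1*x_3**3: subtract (18/173*x_3)·g_2 from 18/173*x_1*x_3**3 + 66/173*x_1*x_3**2 + 48/173*x_1*x_3 + 33/173*x_1 + 9*x_2 - 3*x_3**2 - 8 → 66/173*x_1*x_3**2 + 39/173*x_1*x_3 + 33/173*x_1 + 9*x_2 - 54/173*x_3**4 - 27/173*x_3**3 - 663/173*x_3**2 + 279/173*x_3 - 8
  leading term x_1*x_3**2: subtract (66/173)·g_2 from 66/173*x_1*x_3**2 + 39/173*x_1*x_3 + 33/173*x_1 + 9*x_2 - 54/173*x_3**4 - 27/173*x_3**3 - 663/173*x_3**2 + 279/173*x_3 - 8 → 39/173*x_1*x_3 + 9*x_2 - 54/173*x_3**4 - 225/173*x_3**3 - 762/173*x_3**2 - 249/173*x_3 - 361/173
  leading term x_1*x_3: subtract (-26/173)·r from 39/173*x_1*x_3 + 9*x_2 - 54/173*x_3**4 - 225/173*x_3**3 - 762/173*x_3**2 - 249/173*x_3 - 361/173 → 9*x_2 - 54/173*x_3**4 - 225/173*x_3**3 - 762/173*x_3**2 - 171/173*x_3 - 309/173
  leading term x_2: subtract (54/173)·m_5 from 9*x_2 - 54/173*x_3**4 - 225/173*x_3**3 - 762/173*x_3**2 - 171/173*x_3 - 309/173 → -54/173*x_3**4 - 63/173*x_3**3 - 168/173*x_3**2 + 261/173*x_3 - 12/173
  leading term x_3**4: no divisor's leading term divides it; move -54/173*x_3**4 to the remainder.
  leading term x_3**3: no divisor's leading term divides it; move -63/173*x_3**3 to the remainder.
  leading term x_3**2: no divisor's leading term divides it; move -168/173*x_3**2 to the remainder.
  leading term x_3: no divisor's leading term divides it; move 261/173*x_3 to the remainder.
  leading term 1: no divisor's leading term divides it; move -12/173 to the remainder.
  remainder -54/173*x_3**4 - 63/173*x_3**3 - 168/173*x_3**2 + 261/173*x_3 - 12/173 ≠ 0; add m_7 = -54/173*x_3**4 - 63/173*x_3**3 - 168/173*x_3**2 + 261/173*x_3 - 12/173 to the basis.

The other S-polynomials (S(g_1,g_2), S(g_1,g_3), S(g_2,g_3), S(g_3,r), S(g_2,m_5), S(g_3,m_5), S(r,m_5), S(g_1,m_6), S(g_2,m_6), S(g_3,m_6), S(r,m_6), S(m_5,m_6), S(g_1,m_7), S(g_2,m_7), S(g_3,m_7), S(r,m_7), S(m_5,m_7), S(m_6,m_7)) all reduce to 0 modulo the current basis, so we have a Gröbner basis.
Inter-reduce: drop elements whose leading term is divisible by another's, tail-reduce, and make monic.
Reduced Gröbner basis: {x_1 + 6*x_3**3 + 7*x_3**2 + 56/3*x_3 - 31, x_2 - 18/173*x_3**3 - 66/173*x_3**2 - 48/173*x_3 - 33/173, x_3**4 + 7/6*x_3**3 + 28/9*x_3**2 - 29/6*x_3 + 2/9}.
The reduced Gröbner basis of I + (p) is {x_1 + 6*x_3**3 + 7*x_3**2 + 56/3*x_3 - 31, x_2 - 18/173*x_3**3 - 66/173*x_3**2 - 48/173*x_3 - 33/173, x_3**4 + 7/6*x_3**3 + 28/9*x_3**2 - 29/6*x_3 + 2/9} ≠ {1}, a proper ideal, so the enlarged system stays consistent: p is independent of I, with normal form -3/2*x_1*x_3 + 3*x_3 + 2.

2*x_1**2*x_2 + 18*x_1*x_2 - 6*x_1*x_3**2 - 3/2*x_1*x_3 - 16*x_1 + 3*x_3 + 2 is independent of I; its normal form modulo I is -3/2*x_1*x_3 + 3*x_3 + 2.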